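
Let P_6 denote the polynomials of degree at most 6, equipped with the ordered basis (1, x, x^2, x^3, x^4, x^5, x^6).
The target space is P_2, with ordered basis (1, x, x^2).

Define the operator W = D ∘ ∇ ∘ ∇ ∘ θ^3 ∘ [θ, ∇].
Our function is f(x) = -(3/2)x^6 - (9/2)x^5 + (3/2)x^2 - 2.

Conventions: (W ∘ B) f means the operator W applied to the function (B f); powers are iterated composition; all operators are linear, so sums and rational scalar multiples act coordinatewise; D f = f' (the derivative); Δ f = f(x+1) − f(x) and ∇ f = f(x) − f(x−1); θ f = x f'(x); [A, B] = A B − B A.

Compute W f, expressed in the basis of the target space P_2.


∇ f = -9x^5 + 15x^3 - (45/2)x^2 + (33/2)x - 9/2
θ ∇ f = -45x^5 + 45x^3 - 45x^2 + (33/2)x
θ f = -9x^6 - (45/2)x^5 + 3x^2
∇ θ f = -54x^5 + (45/2)x^4 + 45x^3 - 90x^2 + (129/2)x - 33/2
[θ, ∇] f = 9x^5 - (45/2)x^4 + 45x^2 - 48x + 33/2
θ [θ, ∇] f = 45x^5 - 90x^4 + 90x^2 - 48x
θ θ [θ, ∇] f = 225x^5 - 360x^4 + 180x^2 - 48x
θ θ θ [θ, ∇] f = 1125x^5 - 1440x^4 + 360x^2 - 48x
∇ (θ^3 ∘ [θ, ∇]) f = 5625x^4 - 17010x^3 + 19890x^2 - 10665x + 2157
∇ ∇ (θ^3 ∘ [θ, ∇]) f = 22500x^3 - 84780x^2 + 113310x - 53190
D ∇ ∇ (θ^3 ∘ [θ, ∇]) f = 67500x^2 - 169560x + 113310

the result is g(x) = 67500x^2 - 169560x + 113310


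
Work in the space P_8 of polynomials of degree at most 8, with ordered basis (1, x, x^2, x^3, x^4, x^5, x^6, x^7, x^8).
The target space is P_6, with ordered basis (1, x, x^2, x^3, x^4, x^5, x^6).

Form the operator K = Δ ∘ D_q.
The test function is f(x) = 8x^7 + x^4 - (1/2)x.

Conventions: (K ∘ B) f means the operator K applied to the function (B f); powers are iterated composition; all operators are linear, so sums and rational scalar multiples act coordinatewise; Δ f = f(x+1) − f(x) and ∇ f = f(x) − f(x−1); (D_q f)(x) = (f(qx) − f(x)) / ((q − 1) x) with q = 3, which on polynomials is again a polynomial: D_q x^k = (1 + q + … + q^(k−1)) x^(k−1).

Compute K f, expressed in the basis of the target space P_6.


the image equals g(x) = 52464x^5 + 131160x^4 + 174880x^3 + 131280x^2 + 52584x + 8784

D_q f = 8744x^6 + 40x^3 - 1/2
Δ D_q f = 52464x^5 + 131160x^4 + 174880x^3 + 131280x^2 + 52584x + 8784


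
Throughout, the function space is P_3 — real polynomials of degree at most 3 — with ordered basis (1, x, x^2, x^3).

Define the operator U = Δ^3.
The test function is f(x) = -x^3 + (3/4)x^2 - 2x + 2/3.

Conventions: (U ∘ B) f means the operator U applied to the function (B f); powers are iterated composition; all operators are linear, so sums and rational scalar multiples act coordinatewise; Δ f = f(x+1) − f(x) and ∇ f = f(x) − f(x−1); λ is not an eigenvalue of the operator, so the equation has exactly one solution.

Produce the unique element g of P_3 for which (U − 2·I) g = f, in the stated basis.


write g with unknown coordinates in the stated basis and equate coefficients in (U − 2·I) g = f
solving from the highest basis element down gives g = (1/2)x^3 - (3/8)x^2 + x + 7/6
check: U g = 3
so U g − 2·g = -x^3 + (3/4)x^2 - 2x + 2/3 = f ✓

the result is g(x) = (1/2)x^3 - (3/8)x^2 + x + 7/6


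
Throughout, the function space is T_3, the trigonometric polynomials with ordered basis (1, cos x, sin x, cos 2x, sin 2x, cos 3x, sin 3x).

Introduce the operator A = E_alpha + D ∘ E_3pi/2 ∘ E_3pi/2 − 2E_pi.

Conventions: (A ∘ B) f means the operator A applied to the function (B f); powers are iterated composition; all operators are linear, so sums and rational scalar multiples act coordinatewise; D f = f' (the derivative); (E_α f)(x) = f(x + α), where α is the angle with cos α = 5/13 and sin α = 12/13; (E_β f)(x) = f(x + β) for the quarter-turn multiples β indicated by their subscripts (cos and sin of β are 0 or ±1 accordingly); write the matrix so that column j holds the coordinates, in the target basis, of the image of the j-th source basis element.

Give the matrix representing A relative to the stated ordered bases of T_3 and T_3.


the matrix is [[-1, 0, 0, 0, 0, 0, 0]; [0, 31/13, -1/13, 0, 0, 0, 0]; [0, 1/13, 31/13, 0, 0, 0, 0]; [0, 0, 0, -457/169, 458/169, 0, 0]; [0, 0, 0, -458/169, -457/169, 0, 0]; [0, 0, 0, 0, 0, 2359/2197, -7419/2197]; [0, 0, 0, 0, 0, 7419/2197, 2359/2197]] (rows listed top to bottom)

image of 1: -1
image of cos x: (31/13)cos x + (1/13)sin x
image of sin x: -(1/13)cos x + (31/13)sin x
image of cos 2x: -(457/169)cos 2x - (458/169)sin 2x
image of sin 2x: (458/169)cos 2x - (457/169)sin 2x
image of cos 3x: (2359/2197)cos 3x + (7419/2197)sin 3x
image of sin 3x: -(7419/2197)cos 3x + (2359/2197)sin 3x
each image's coordinates form column j of the matrix


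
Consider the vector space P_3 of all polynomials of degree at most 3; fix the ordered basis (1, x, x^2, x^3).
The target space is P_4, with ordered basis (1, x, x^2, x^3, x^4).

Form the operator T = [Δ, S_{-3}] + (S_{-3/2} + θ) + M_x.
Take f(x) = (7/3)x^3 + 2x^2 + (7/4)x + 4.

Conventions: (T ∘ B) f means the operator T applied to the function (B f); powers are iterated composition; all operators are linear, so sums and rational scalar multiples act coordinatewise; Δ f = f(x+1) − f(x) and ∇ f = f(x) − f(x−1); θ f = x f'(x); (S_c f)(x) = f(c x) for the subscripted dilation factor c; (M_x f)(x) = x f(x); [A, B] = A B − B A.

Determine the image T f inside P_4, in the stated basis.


the result is g(x) = (7/3)x^4 + (9/8)x^3 - (967/4)x^2 - (935/8)x - 157/3

S_{-3} f = -63x^3 + 18x^2 - (21/4)x + 4
Δ S_{-3} f = -189x^2 - 153x - 201/4
Δ f = 7x^2 + 11x + 73/12
S_{-3} Δ f = 63x^2 - 33x + 73/12
[Δ, S_{-3}] f = -252x^2 - 120x - 169/3
S_{-3/2} f = -(63/8)x^3 + (9/2)x^2 - (21/8)x + 4
θ f = 7x^3 + 4x^2 + (7/4)x
(S_{-3/2} + θ) f = -(7/8)x^3 + (17/2)x^2 - (7/8)x + 4
M_x f = (7/3)x^4 + 2x^3 + (7/4)x^2 + 4x
([Δ, S_{-3}] + (S_{-3/2} + θ) + M_x) f = (7/3)x^4 + (9/8)x^3 - (967/4)x^2 - (935/8)x - 157/3


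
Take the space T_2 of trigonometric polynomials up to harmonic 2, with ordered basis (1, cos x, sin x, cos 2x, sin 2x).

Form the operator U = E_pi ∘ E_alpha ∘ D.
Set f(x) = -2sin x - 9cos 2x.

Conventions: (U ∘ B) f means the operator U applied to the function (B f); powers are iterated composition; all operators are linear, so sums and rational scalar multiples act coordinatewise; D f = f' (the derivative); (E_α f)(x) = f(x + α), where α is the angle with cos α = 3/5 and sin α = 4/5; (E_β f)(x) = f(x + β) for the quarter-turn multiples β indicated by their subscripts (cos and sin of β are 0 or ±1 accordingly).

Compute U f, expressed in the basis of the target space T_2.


D f = -2cos x + 18sin 2x
E_alpha D f = -(6/5)cos x + (8/5)sin x + (432/25)cos 2x - (126/25)sin 2x
E_pi E_alpha D f = (6/5)cos x - (8/5)sin x + (432/25)cos 2x - (126/25)sin 2x

the image equals g(x) = (6/5)cos x - (8/5)sin x + (432/25)cos 2x - (126/25)sin 2x


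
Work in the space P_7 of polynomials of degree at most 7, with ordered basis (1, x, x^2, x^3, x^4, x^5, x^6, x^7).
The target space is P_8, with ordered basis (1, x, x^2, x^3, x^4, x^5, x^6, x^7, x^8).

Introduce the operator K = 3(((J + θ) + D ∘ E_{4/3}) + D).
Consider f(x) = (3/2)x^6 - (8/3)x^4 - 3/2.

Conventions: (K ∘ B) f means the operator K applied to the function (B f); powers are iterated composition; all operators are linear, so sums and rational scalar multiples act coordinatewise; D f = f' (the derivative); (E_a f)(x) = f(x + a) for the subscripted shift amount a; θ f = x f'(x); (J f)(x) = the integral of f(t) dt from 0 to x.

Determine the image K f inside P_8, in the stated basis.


g(x) = (9/14)x^7 + 27x^6 + (262/5)x^5 + 148x^4 + 416x^3 + 512x^2 + (503/2)x + 1024/27

J f = (3/14)x^7 - (8/15)x^5 - (3/2)x
θ f = 9x^6 - (32/3)x^4
(J + θ) f = (3/14)x^7 + 9x^6 - (8/15)x^5 - (32/3)x^4 - (3/2)x
E_{4/3} f = (3/2)x^6 + 12x^5 + (112/3)x^4 + (512/9)x^3 + (128/3)x^2 + (1024/81)x - 3/2
D E_{4/3} f = 9x^5 + 60x^4 + (448/3)x^3 + (512/3)x^2 + (256/3)x + 1024/81
((J + θ) + D ∘ E_{4/3}) f = (3/14)x^7 + 9x^6 + (127/15)x^5 + (148/3)x^4 + (448/3)x^3 + (512/3)x^2 + (503/6)x + 1024/81
D f = 9x^5 - (32/3)x^3
(((J + θ) + D ∘ E_{4/3}) + D) f = (3/14)x^7 + 9x^6 + (262/15)x^5 + (148/3)x^4 + (416/3)x^3 + (512/3)x^2 + (503/6)x + 1024/81
(3(((J + θ) + D ∘ E_{4/3}) + D)) f = (9/14)x^7 + 27x^6 + (262/5)x^5 + 148x^4 + 416x^3 + 512x^2 + (503/2)x + 1024/27


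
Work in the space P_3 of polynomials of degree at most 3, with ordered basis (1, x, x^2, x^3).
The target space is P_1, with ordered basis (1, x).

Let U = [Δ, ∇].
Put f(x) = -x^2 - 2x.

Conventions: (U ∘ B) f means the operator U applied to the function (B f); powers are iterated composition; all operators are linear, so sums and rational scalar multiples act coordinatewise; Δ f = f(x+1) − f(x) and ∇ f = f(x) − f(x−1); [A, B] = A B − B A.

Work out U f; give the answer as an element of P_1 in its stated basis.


the result is g(x) = 0

∇ f = -2x - 1
Δ ∇ f = -2
Δ f = -2x - 3
∇ Δ f = -2
[Δ, ∇] f = 0


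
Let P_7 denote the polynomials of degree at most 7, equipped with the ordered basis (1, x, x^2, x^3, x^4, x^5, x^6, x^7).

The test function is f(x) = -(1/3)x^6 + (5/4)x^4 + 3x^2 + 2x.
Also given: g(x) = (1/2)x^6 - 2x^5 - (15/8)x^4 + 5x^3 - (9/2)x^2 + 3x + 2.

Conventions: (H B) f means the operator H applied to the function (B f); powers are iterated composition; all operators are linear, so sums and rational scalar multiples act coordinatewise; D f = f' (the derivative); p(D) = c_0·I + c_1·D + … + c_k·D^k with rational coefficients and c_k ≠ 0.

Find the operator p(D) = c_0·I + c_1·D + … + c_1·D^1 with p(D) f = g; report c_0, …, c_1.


D^0 f = -(1/3)x^6 + (5/4)x^4 + 3x^2 + 2x
D^1 f = -2x^5 + 5x^3 + 6x + 2
matching coefficients of g against c_0 f + c_1 Df + … from the top degree down determines the c_i
solution: c_0 = -3/2, c_1 = 1

p(D) = -(3/2)·I + D, i.e. c_0 = -3/2, c_1 = 1


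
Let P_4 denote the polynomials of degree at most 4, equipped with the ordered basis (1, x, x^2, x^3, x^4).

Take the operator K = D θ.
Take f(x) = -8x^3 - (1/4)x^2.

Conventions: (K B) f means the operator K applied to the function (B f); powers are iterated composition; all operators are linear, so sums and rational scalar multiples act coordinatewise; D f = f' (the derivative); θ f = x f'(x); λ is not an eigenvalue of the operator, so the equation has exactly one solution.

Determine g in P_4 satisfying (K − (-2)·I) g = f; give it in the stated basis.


write g with unknown coordinates in the stated basis and equate coefficients in (K − (-2)·I) g = f
solving from the highest basis element down gives g = -4x^3 + (143/8)x^2 - (143/4)x + 143/8
check: K g = -36x^2 + (143/2)x - 143/4
so K g − (-2)·g = -8x^3 - (1/4)x^2 = f ✓

the result is g(x) = -4x^3 + (143/8)x^2 - (143/4)x + 143/8


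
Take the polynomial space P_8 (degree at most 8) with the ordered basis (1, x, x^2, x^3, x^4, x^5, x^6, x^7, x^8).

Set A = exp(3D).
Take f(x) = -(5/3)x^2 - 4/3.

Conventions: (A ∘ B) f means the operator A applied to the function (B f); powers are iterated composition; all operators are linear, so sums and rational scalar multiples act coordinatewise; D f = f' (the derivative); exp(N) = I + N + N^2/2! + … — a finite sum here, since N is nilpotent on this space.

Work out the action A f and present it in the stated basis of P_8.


order-1 term: -10x
order-2 term: -15
the series for exp(3D) f terminates at order 2
exp(3D) f = -(5/3)x^2 - 10x - 49/3

the image equals g(x) = -(5/3)x^2 - 10x - 49/3


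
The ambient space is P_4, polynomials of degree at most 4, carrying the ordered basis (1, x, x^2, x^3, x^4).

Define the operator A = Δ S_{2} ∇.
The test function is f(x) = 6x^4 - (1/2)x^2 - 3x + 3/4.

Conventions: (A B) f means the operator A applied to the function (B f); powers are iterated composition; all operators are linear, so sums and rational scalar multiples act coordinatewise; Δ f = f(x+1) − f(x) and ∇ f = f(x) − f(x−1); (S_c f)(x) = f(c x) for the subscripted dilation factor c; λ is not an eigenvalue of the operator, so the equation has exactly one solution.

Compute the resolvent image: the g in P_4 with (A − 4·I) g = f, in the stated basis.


the result is g(x) = -(3/2)x^4 - (287/8)x^2 - (69/4)x - 673/16

write g with unknown coordinates in the stated basis and equate coefficients in (A − 4·I) g = f
solving from the highest basis element down gives g = -(3/2)x^4 - (287/8)x^2 - (69/4)x - 673/16
check: A g = -144x^2 - 72x - 335/2
so A g − 4·g = 6x^4 - (1/2)x^2 - 3x + 3/4 = f ✓


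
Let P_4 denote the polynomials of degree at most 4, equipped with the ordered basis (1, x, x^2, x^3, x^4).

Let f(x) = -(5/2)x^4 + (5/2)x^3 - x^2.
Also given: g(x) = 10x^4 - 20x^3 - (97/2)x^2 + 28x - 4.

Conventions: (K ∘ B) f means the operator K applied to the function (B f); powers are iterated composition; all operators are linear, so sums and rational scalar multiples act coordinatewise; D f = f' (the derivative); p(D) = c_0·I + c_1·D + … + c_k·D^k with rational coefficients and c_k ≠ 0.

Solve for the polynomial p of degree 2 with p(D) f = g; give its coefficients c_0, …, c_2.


D^0 f = -(5/2)x^4 + (5/2)x^3 - x^2
D^1 f = -10x^3 + (15/2)x^2 - 2x
D^2 f = -30x^2 + 15x - 2
matching coefficients of g against c_0 f + c_1 Df + … from the top degree down determines the c_i
solution: c_0 = -4, c_1 = 1, c_2 = 2

c_0 = -4, c_1 = 1, c_2 = 2


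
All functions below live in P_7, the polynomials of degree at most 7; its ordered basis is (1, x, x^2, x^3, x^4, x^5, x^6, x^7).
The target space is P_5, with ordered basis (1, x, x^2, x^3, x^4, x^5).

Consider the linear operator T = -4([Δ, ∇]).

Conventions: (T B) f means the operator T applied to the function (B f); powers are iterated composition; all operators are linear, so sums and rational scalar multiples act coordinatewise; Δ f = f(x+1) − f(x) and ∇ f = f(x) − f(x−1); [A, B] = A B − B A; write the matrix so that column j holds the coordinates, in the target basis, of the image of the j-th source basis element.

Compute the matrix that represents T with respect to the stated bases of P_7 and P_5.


the matrix is [[0, 0, 0, 0, 0, 0, 0, 0]; [0, 0, 0, 0, 0, 0, 0, 0]; [0, 0, 0, 0, 0, 0, 0, 0]; [0, 0, 0, 0, 0, 0, 0, 0]; [0, 0, 0, 0, 0, 0, 0, 0]; [0, 0, 0, 0, 0, 0, 0, 0]] (rows listed top to bottom)

image of 1: 0
image of x: 0
image of x^2: 0
image of x^3: 0
image of x^4: 0
image of x^5: 0
image of x^6: 0
image of x^7: 0
each image's coordinates form column j of the matrix


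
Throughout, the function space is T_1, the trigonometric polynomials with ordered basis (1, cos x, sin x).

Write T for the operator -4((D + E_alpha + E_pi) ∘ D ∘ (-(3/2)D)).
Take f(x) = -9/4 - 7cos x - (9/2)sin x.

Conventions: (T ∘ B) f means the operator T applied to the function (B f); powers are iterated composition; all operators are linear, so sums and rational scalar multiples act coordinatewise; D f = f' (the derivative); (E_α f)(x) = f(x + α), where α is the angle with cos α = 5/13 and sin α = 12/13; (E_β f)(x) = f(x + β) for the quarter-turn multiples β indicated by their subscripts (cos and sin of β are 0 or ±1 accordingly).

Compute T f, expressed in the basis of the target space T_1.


the image equals g(x) = (339/13)cos x - (1266/13)sin x

D f = -(9/2)cos x + 7sin x
(-(3/2)D) f = (27/4)cos x - (21/2)sin x
D (-(3/2)D) f = -(21/2)cos x - (27/4)sin x
D D (-(3/2)D) f = -(27/4)cos x + (21/2)sin x
E_alpha D (-(3/2)D) f = -(267/26)cos x + (369/52)sin x
E_pi D (-(3/2)D) f = (21/2)cos x + (27/4)sin x
(D + E_alpha + E_pi) D (-(3/2)D) f = -(339/52)cos x + (633/26)sin x
(-4((D + E_alpha + E_pi) ∘ D ∘ (-(3/2)D))) f = (339/13)cos x - (1266/13)sin x


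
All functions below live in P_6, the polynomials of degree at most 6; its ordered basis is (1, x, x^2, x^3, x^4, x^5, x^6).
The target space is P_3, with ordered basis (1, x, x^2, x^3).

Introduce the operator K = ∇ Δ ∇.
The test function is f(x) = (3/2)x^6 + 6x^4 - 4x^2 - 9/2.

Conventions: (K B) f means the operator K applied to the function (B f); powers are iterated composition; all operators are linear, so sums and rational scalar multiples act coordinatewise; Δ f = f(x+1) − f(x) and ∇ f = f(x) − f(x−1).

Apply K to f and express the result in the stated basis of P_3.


the result is g(x) = 180x^3 - 270x^2 + 414x - 162

∇ f = 9x^5 - (45/2)x^4 + 54x^3 - (117/2)x^2 + 25x - 7/2
Δ ∇ f = 45x^4 + 117x^2 + 7
∇ Δ ∇ f = 180x^3 - 270x^2 + 414x - 162


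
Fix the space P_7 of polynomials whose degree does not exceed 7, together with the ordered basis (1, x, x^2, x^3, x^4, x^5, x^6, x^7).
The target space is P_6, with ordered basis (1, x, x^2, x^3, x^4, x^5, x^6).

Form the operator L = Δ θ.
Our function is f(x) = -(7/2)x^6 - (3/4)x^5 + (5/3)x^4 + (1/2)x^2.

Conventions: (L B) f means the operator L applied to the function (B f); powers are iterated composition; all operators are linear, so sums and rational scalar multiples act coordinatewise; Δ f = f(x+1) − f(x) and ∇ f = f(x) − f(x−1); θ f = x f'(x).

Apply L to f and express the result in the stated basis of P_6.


θ f = -21x^6 - (15/4)x^5 + (20/3)x^4 + x^2
Δ θ f = -126x^5 - (1335/4)x^4 - (2585/6)x^3 - (625/2)x^2 - (1393/12)x - 205/12

g(x) = -126x^5 - (1335/4)x^4 - (2585/6)x^3 - (625/2)x^2 - (1393/12)x - 205/12


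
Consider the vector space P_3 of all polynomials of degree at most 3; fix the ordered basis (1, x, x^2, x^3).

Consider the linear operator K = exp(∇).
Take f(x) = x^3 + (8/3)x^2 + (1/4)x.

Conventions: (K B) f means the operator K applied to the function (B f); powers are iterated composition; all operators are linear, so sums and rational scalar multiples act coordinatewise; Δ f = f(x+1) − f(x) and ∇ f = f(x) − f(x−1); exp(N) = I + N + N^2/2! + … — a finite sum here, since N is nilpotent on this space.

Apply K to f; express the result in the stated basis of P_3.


the result is g(x) = x^3 + (17/3)x^2 + (67/12)x - 3/4

order-1 term: 3x^2 + (7/3)x - 17/12
order-2 term: 3x - 1/3
order-3 term: 1
the series for exp(∇) f terminates at order 3
exp(∇) f = x^3 + (17/3)x^2 + (67/12)x - 3/4


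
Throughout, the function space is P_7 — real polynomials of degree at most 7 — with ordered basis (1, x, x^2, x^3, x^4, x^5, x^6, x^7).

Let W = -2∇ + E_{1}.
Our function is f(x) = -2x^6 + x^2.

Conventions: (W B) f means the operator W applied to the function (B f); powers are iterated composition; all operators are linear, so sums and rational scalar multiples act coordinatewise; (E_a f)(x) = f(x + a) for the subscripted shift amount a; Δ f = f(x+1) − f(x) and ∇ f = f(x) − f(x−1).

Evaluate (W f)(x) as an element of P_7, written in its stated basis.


the image equals g(x) = -2x^6 + 12x^5 - 90x^4 + 40x^3 - 89x^2 + 10x - 3

∇ f = -12x^5 + 30x^4 - 40x^3 + 30x^2 - 10x + 1
(-2∇) f = 24x^5 - 60x^4 + 80x^3 - 60x^2 + 20x - 2
E_{1} f = -2x^6 - 12x^5 - 30x^4 - 40x^3 - 29x^2 - 10x - 1
(-2∇ + E_{1}) f = -2x^6 + 12x^5 - 90x^4 + 40x^3 - 89x^2 + 10x - 3


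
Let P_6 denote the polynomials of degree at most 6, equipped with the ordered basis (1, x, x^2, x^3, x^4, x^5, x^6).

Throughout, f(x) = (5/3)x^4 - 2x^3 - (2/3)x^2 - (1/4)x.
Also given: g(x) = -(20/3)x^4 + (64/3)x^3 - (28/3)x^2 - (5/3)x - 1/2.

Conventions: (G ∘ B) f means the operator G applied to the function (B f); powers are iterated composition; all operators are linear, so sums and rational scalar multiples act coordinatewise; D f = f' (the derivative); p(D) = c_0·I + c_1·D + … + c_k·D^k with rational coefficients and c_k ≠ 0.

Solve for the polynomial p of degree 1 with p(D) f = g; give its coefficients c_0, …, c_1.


D^0 f = (5/3)x^4 - 2x^3 - (2/3)x^2 - (1/4)x
D^1 f = (20/3)x^3 - 6x^2 - (4/3)x - 1/4
matching coefficients of g against c_0 f + c_1 Df + … from the top degree down determines the c_i
solution: c_0 = -4, c_1 = 2

p(D) = -4·I + 2·D, i.e. c_0 = -4, c_1 = 2


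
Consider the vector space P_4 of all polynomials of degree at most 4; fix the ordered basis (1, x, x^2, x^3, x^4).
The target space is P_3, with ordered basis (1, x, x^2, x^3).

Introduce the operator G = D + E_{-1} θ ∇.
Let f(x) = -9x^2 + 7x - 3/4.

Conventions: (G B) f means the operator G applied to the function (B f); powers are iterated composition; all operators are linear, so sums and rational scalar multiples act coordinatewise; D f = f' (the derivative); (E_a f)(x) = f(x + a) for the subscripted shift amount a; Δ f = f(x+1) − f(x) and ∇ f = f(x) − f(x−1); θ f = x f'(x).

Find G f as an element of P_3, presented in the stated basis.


D f = -18x + 7
∇ f = -18x + 16
θ ∇ f = -18x
E_{-1} θ ∇ f = -18x + 18
(D + E_{-1} θ ∇) f = -36x + 25

the result is g(x) = -36x + 25


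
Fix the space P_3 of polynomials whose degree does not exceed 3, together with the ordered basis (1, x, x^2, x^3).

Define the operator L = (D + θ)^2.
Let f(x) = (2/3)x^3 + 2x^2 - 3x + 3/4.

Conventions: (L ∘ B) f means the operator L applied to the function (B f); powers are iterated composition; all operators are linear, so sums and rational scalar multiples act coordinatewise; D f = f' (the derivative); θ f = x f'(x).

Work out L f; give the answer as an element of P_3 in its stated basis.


g(x) = 6x^3 + 18x^2 + 13x + 1

D f = 2x^2 + 4x - 3
θ f = 2x^3 + 4x^2 - 3x
(D + θ) f = 2x^3 + 6x^2 + x - 3
D (D + θ) f = 6x^2 + 12x + 1
θ (D + θ) f = 6x^3 + 12x^2 + x
(D + θ) (D + θ) f = 6x^3 + 18x^2 + 13x + 1


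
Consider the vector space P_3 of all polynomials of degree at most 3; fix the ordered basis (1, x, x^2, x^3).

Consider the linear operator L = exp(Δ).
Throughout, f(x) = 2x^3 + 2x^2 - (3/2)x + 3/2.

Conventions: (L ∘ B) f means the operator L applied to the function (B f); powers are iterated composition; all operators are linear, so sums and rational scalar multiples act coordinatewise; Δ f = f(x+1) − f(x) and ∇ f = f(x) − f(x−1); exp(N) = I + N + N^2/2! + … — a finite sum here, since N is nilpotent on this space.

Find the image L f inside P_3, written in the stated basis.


the image equals g(x) = 2x^3 + 8x^2 + (29/2)x + 14

order-1 term: 6x^2 + 10x + 5/2
order-2 term: 6x + 8
order-3 term: 2
the series for exp(Δ) f terminates at order 3
exp(Δ) f = 2x^3 + 8x^2 + (29/2)x + 14


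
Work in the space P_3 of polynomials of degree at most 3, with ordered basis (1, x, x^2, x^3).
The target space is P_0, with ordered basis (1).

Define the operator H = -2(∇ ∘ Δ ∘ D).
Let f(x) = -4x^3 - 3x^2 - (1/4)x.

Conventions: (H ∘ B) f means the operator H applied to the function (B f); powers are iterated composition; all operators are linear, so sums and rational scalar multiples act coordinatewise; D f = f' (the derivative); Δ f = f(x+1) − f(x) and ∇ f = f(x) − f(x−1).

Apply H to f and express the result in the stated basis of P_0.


D f = -12x^2 - 6x - 1/4
Δ D f = -24x - 18
∇ Δ D f = -24
(-2(∇ ∘ Δ ∘ D)) f = 48

g(x) = 48


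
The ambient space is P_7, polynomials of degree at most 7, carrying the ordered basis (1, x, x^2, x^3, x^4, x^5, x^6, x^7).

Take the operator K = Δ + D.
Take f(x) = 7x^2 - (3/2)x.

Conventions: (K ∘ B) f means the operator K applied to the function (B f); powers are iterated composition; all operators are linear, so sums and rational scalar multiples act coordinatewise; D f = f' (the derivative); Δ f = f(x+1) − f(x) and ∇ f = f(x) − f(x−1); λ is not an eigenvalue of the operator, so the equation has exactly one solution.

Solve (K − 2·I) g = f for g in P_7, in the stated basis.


write g with unknown coordinates in the stated basis and equate coefficients in (K − 2·I) g = f
solving from the highest basis element down gives g = -(7/2)x^2 - (25/4)x - 8
check: K g = -14x - 16
so K g − 2·g = 7x^2 - (3/2)x = f ✓

the result is g(x) = -(7/2)x^2 - (25/4)x - 8


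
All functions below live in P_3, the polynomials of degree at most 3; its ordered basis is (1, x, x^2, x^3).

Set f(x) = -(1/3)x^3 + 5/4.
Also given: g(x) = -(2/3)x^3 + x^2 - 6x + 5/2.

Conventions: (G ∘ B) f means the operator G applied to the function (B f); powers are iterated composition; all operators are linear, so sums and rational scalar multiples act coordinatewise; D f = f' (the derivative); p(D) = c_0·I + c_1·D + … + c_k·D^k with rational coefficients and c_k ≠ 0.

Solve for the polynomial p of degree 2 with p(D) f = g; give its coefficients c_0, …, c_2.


c_0 = 2, c_1 = -1, c_2 = 3

D^0 f = -(1/3)x^3 + 5/4
D^1 f = -x^2
D^2 f = -2x
matching coefficients of g against c_0 f + c_1 Df + … from the top degree down determines the c_i
solution: c_0 = 2, c_1 = -1, c_2 = 3


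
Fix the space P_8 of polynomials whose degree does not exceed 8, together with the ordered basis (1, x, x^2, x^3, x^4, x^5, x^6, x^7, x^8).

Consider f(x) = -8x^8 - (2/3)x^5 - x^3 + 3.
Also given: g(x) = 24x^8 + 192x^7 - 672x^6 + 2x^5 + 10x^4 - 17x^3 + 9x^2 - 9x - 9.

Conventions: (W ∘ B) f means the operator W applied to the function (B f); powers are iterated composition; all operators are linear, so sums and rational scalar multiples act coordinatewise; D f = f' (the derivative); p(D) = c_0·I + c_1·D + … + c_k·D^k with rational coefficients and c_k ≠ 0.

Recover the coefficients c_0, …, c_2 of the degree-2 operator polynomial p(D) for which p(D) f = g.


D^0 f = -8x^8 - (2/3)x^5 - x^3 + 3
D^1 f = -64x^7 - (10/3)x^4 - 3x^2
D^2 f = -448x^6 - (40/3)x^3 - 6x
matching coefficients of g against c_0 f + c_1 Df + … from the top degree down determines the c_i
solution: c_0 = -3, c_1 = -3, c_2 = 3/2

c_0 = -3, c_1 = -3, c_2 = 3/2


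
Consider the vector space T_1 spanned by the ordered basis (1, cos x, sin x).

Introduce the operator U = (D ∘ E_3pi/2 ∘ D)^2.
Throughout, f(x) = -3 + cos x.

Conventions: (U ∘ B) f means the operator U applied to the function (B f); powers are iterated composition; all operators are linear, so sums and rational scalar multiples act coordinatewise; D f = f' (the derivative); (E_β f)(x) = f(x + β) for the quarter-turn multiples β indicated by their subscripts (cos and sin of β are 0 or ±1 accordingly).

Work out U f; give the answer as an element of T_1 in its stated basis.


D f = -sin x
E_3pi/2 D f = cos x
D E_3pi/2 D f = -sin x
D (D ∘ E_3pi/2 ∘ D) f = -cos x
E_3pi/2 D (D ∘ E_3pi/2 ∘ D) f = -sin x
D E_3pi/2 D (D ∘ E_3pi/2 ∘ D) f = -cos x

the image equals g(x) = -cos x


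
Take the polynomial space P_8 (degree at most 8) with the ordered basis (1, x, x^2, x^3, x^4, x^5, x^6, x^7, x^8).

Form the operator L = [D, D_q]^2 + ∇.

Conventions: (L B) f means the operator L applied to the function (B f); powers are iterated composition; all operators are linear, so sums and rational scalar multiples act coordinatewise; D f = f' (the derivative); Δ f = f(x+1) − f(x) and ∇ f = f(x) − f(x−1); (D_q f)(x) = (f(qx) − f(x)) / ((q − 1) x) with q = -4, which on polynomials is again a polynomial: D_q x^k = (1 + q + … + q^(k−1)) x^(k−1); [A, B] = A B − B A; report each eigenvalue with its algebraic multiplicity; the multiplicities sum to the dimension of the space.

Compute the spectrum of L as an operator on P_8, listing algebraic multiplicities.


image of 1: 0
image of x: 1
image of x^2: 2x - 1
image of x^3: 3x^2 - 3x + 1
image of x^4: 4x^3 - 6x^2 + 4x + 1024
image of x^5: 5x^4 - 10x^3 + 10x^2 + 37620x + 1
image of x^6: 6x^5 - 15x^4 + 20x^3 + 1091610x^2 + 6x - 1
image of x^7: 7x^6 - 21x^5 + 35x^4 + 27299590x^3 + 21x^2 - 7x + 1
image of x^8: 8x^7 - 28x^6 + 56x^5 + 628163555x^4 + 56x^3 - 28x^2 + 8x - 1
the matrix is upper triangular; its diagonal is (0, 0, 0, 0, 0, 0, 0, 0, 0)
for a triangular matrix the eigenvalues are the diagonal entries, with algebraic multiplicity their repetition count

λ = 0 (multiplicity 9)


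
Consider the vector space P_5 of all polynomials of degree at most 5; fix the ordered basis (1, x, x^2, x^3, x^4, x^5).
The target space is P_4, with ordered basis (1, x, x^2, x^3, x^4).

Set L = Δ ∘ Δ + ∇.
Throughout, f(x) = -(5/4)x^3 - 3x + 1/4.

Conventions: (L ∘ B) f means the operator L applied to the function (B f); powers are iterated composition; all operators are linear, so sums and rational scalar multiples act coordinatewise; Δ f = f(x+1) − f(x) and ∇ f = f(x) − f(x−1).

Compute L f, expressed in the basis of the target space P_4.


the image equals g(x) = -(15/4)x^2 - (15/4)x - 47/4

Δ f = -(15/4)x^2 - (15/4)x - 17/4
Δ Δ f = -(15/2)x - 15/2
∇ f = -(15/4)x^2 + (15/4)x - 17/4
(Δ ∘ Δ + ∇) f = -(15/4)x^2 - (15/4)x - 47/4


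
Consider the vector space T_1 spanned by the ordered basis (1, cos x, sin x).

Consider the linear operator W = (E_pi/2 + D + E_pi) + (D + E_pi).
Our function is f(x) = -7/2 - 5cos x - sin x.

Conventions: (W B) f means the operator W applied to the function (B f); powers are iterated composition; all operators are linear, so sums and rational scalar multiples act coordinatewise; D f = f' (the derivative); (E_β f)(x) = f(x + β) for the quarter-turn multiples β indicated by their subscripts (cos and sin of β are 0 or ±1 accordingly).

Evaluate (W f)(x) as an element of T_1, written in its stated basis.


g(x) = -21/2 + 7cos x + 17sin x

E_pi/2 f = -7/2 - cos x + 5sin x
D f = -cos x + 5sin x
E_pi f = -7/2 + 5cos x + sin x
(E_pi/2 + D + E_pi) f = -7 + 3cos x + 11sin x
D f = -cos x + 5sin x
E_pi f = -7/2 + 5cos x + sin x
(D + E_pi) f = -7/2 + 4cos x + 6sin x
((E_pi/2 + D + E_pi) + (D + E_pi)) f = -21/2 + 7cos x + 17sin x


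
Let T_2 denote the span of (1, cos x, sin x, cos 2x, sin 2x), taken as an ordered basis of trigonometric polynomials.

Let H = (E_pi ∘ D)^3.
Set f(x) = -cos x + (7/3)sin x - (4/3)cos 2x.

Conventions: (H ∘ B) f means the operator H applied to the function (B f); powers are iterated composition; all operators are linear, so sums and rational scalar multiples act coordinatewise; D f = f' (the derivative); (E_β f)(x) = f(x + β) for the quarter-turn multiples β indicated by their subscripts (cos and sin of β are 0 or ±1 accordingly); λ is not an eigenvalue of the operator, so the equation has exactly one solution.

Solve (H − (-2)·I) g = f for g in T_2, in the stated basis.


the result is g(x) = -(13/15)cos x + (11/15)sin x - (2/51)cos 2x + (8/51)sin 2x

write g with unknown coordinates in the stated basis and equate coefficients in (H − (-2)·I) g = f
solving from the highest basis element down gives g = -(13/15)cos x + (11/15)sin x - (2/51)cos 2x + (8/51)sin 2x
check: H g = (11/15)cos x + (13/15)sin x - (64/51)cos 2x - (16/51)sin 2x
so H g − (-2)·g = -cos x + (7/3)sin x - (4/3)cos 2x = f ✓


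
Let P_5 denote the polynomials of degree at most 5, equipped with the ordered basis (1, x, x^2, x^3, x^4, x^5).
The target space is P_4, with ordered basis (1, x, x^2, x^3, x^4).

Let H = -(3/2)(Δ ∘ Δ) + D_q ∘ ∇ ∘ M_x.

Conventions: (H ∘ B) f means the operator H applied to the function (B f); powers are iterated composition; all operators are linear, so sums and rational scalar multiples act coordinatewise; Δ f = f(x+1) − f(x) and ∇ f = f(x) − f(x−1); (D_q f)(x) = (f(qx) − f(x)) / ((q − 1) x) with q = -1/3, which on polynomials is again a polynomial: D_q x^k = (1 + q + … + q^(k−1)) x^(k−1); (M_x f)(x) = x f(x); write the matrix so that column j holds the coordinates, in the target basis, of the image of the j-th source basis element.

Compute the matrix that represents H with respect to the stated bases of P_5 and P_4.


image of 1: 0
image of x: 2
image of x^2: 2x - 6
image of x^3: (28/9)x^2 - 13x - 5
image of x^4: (100/27)x^3 - (232/9)x^2 - (88/3)x - 26
image of x^5: (122/27)x^4 - (370/9)x^3 - (670/9)x^2 - 115x - 39
each image's coordinates form column j of the matrix

the matrix is [[0, 2, -6, -5, -26, -39]; [0, 0, 2, -13, -88/3, -115]; [0, 0, 0, 28/9, -232/9, -670/9]; [0, 0, 0, 0, 100/27, -370/9]; [0, 0, 0, 0, 0, 122/27]] (rows listed top to bottom)


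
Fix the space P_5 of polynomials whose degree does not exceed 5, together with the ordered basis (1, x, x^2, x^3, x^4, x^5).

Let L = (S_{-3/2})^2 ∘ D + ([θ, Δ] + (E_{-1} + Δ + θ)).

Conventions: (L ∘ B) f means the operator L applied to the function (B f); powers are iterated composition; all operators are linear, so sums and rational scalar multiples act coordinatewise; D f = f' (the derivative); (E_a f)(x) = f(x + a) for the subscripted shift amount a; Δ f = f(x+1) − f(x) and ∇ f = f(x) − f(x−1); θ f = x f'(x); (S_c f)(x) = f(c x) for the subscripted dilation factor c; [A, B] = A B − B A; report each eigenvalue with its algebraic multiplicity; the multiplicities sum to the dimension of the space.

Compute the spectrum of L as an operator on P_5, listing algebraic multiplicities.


image of 1: 1
image of x: 2x
image of x^2: 3x^2 + (5/2)x
image of x^3: 4x^3 + (195/16)x^2 - 3
image of x^4: 5x^4 + (665/16)x^3 - 12x - 2
image of x^5: 6x^5 + (31525/256)x^4 - 30x^2 - 10x - 5
the matrix is upper triangular; its diagonal is (1, 2, 3, 4, 5, 6)
for a triangular matrix the eigenvalues are the diagonal entries, with algebraic multiplicity their repetition count

λ = 1 (multiplicity 1), λ = 2 (multiplicity 1), λ = 3 (multiplicity 1), λ = 4 (multiplicity 1), λ = 5 (multiplicity 1), λ = 6 (multiplicity 1)


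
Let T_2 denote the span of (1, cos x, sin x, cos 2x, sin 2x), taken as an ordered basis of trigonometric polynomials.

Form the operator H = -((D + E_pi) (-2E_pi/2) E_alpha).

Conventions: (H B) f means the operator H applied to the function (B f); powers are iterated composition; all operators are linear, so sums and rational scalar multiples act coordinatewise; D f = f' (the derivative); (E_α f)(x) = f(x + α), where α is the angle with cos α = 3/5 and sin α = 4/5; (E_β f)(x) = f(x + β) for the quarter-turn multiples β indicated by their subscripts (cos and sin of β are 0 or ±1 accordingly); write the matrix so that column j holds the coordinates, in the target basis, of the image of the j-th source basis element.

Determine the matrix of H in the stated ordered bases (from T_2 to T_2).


image of 1: 2
image of cos x: (2/5)cos x + (14/5)sin x
image of sin x: -(14/5)cos x + (2/5)sin x
image of cos 2x: (22/5)cos 2x + (4/5)sin 2x
image of sin 2x: -(4/5)cos 2x + (22/5)sin 2x
each image's coordinates form column j of the matrix

the matrix is [[2, 0, 0, 0, 0]; [0, 2/5, -14/5, 0, 0]; [0, 14/5, 2/5, 0, 0]; [0, 0, 0, 22/5, -4/5]; [0, 0, 0, 4/5, 22/5]] (rows listed top to bottom)


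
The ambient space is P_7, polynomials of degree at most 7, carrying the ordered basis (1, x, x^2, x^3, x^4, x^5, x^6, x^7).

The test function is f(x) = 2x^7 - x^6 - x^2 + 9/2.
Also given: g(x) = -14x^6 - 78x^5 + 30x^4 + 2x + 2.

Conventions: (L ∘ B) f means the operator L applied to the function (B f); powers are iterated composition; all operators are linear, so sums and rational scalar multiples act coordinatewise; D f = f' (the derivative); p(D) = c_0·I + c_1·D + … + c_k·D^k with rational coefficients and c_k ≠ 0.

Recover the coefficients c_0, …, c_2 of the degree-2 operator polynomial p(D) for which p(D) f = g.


D^0 f = 2x^7 - x^6 - x^2 + 9/2
D^1 f = 14x^6 - 6x^5 - 2x
D^2 f = 84x^5 - 30x^4 - 2
matching coefficients of g against c_0 f + c_1 Df + … from the top degree down determines the c_i
solution: c_0 = 0, c_1 = -1, c_2 = -1

c_0 = 0, c_1 = -1, c_2 = -1


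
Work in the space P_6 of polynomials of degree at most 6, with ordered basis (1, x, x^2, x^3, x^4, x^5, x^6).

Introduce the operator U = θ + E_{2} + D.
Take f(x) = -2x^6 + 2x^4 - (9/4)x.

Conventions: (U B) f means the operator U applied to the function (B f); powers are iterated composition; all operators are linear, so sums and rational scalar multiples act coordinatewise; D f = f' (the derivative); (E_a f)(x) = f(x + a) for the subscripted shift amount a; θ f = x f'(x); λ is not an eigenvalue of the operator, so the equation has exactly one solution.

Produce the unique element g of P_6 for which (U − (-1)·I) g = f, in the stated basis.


g(x) = -(1/4)x^6 + (9/14)x^5 + (103/84)x^4 - (3/35)x^3 - (703/140)x^2 - (5779/1260)x + 4343/840

write g with unknown coordinates in the stated basis and equate coefficients in (U − (-1)·I) g = f
solving from the highest basis element down gives g = -(1/4)x^6 + (9/14)x^5 + (103/84)x^4 - (3/35)x^3 - (703/140)x^2 - (5779/1260)x + 4343/840
check: U g = -(7/4)x^6 - (9/14)x^5 + (65/84)x^4 + (3/35)x^3 + (703/140)x^2 + (736/315)x - 4343/840
so U g − (-1)·g = -2x^6 + 2x^4 - (9/4)x = f ✓


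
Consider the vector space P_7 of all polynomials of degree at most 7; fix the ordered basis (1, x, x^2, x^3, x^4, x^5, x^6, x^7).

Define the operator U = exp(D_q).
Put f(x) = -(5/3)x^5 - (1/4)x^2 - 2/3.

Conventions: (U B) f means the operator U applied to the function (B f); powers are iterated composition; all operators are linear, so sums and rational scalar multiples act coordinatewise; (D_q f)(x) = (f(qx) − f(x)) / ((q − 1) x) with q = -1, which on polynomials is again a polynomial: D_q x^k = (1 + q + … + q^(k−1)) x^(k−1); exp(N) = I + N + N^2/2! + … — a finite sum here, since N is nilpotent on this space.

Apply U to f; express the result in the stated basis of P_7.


order-1 term: -(5/3)x^4
the series for exp(D_q) f terminates at order 1
exp(D_q) f = -(5/3)x^5 - (5/3)x^4 - (1/4)x^2 - 2/3

g(x) = -(5/3)x^5 - (5/3)x^4 - (1/4)x^2 - 2/3


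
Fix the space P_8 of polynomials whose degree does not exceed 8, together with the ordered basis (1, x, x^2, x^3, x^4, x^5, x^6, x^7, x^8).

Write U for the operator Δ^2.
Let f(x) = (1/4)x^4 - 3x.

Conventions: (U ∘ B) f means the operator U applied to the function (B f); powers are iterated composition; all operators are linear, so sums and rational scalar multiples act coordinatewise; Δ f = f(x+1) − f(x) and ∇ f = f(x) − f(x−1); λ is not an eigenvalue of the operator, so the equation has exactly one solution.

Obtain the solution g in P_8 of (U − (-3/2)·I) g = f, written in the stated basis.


write g with unknown coordinates in the stated basis and equate coefficients in (U − (-3/2)·I) g = f
solving from the highest basis element down gives g = (1/6)x^4 - (4/3)x^2 - (14/3)x + 2/9
check: U g = 2x^2 + 4x - 1/3
so U g − (-3/2)·g = (1/4)x^4 - 3x = f ✓

the result is g(x) = (1/6)x^4 - (4/3)x^2 - (14/3)x + 2/9


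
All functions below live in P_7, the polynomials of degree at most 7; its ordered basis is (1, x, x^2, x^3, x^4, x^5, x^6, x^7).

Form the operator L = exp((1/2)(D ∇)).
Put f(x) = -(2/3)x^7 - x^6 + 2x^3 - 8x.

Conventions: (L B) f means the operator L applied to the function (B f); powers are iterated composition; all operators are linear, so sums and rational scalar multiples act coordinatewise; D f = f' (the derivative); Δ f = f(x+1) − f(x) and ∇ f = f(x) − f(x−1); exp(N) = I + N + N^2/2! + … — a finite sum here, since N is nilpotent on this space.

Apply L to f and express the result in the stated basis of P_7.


the image equals g(x) = -(2/3)x^7 - x^6 - 14x^5 + 20x^4 - (254/3)x^3 + 170x^2 - 226x + 833/6

order-1 term: -14x^5 + 20x^4 - (50/3)x^3 + 5x^2 + 7x - 11/3
order-2 term: -70x^3 + 165x^2 - 155x + 105/2
order-3 term: -70x + 90
the series for exp((1/2)(D ∇)) f terminates at order 3
exp((1/2)(D ∇)) f = -(2/3)x^7 - x^6 - 14x^5 + 20x^4 - (254/3)x^3 + 170x^2 - 226x + 833/6


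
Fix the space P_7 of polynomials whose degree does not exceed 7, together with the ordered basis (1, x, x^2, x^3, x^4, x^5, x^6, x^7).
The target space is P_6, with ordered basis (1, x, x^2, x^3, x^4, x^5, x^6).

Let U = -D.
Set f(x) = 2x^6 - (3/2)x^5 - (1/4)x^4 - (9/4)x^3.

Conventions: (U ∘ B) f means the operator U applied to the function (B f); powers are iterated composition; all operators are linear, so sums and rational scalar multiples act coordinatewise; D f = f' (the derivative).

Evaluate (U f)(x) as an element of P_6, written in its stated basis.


D f = 12x^5 - (15/2)x^4 - x^3 - (27/4)x^2
(-D) f = -12x^5 + (15/2)x^4 + x^3 + (27/4)x^2

g(x) = -12x^5 + (15/2)x^4 + x^3 + (27/4)x^2


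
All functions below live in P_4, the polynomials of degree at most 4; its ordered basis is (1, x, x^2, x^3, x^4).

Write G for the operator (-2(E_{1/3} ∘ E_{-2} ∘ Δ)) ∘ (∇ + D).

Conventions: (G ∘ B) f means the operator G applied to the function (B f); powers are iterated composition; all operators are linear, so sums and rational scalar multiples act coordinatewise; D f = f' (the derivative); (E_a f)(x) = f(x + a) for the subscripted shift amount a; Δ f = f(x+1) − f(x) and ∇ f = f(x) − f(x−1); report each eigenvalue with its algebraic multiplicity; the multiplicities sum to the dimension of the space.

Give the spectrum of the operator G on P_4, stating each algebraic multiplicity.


image of 1: 0
image of x: 0
image of x^2: -8
image of x^3: -24x + 34
image of x^4: -48x^2 + 136x - 316/3
the matrix is upper triangular; its diagonal is (0, 0, 0, 0, 0)
for a triangular matrix the eigenvalues are the diagonal entries, with algebraic multiplicity their repetition count

λ = 0 (multiplicity 5)
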